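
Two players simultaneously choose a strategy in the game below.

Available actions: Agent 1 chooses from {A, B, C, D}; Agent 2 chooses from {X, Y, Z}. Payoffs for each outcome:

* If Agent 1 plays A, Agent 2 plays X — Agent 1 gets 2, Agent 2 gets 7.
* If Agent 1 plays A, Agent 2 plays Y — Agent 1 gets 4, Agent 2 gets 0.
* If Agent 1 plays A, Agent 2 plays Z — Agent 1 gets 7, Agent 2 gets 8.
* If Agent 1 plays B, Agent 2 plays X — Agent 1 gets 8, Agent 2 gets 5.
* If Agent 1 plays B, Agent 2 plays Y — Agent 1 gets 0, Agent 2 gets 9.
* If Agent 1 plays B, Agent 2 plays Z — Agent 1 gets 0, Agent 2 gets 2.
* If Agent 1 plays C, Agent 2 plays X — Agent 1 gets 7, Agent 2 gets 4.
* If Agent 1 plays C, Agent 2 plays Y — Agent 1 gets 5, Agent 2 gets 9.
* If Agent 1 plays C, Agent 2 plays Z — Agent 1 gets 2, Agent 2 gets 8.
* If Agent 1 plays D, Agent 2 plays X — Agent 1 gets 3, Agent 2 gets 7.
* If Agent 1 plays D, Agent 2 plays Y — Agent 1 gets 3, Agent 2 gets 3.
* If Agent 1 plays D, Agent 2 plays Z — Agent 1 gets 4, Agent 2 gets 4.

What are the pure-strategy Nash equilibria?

(A, X): Agent 1 can switch to B (2 → 8). Not NE.
(A, Y): Agent 1 can switch to C (4 → 5). Not NE.
(A, Z): Agent 1 gets 7, best alternative 4; Agent 2 gets 8, best alternative 7. No profitable deviation — NE.
(B, X): Agent 2 can switch to Y (5 → 9). Not NE.
(B, Y): Agent 1 can switch to A (0 → 4). Not NE.
(B, Z): Agent 1 can switch to A (0 → 7). Not NE.
(C, X): Agent 1 can switch to B (7 → 8). Not NE.
(C, Y): Agent 1 gets 5, best alternative 4; Agent 2 gets 9, best alternative 8. No profitable deviation — NE.
(The remaining 4 profiles each have a profitable deviation by the same check.)

(A, Z) and (C, Y)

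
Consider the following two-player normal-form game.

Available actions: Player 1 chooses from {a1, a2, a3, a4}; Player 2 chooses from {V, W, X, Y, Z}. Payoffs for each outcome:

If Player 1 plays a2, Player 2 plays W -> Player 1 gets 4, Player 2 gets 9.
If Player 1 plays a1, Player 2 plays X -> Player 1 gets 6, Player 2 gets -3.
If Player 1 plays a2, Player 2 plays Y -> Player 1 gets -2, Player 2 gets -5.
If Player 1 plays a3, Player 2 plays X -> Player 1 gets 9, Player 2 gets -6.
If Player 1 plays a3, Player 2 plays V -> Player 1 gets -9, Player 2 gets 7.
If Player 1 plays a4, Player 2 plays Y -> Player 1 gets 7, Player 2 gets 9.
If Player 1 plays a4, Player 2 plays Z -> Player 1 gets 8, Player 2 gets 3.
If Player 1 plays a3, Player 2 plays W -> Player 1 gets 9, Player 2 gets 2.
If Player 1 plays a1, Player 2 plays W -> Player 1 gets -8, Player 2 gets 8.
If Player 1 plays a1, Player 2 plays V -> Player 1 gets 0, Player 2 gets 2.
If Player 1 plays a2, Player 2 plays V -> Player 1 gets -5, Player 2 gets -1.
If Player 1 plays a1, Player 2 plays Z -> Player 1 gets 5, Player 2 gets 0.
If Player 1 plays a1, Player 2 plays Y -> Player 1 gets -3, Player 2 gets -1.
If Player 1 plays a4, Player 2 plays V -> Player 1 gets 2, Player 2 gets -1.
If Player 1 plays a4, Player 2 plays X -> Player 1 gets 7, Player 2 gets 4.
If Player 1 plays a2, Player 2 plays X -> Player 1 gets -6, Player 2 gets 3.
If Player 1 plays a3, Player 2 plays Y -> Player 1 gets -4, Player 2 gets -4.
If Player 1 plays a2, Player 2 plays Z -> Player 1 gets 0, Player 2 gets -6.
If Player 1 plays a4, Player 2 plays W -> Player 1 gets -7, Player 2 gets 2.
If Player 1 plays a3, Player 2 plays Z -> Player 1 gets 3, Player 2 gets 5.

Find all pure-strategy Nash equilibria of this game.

(a1, V): Player 1 can switch to a4 (0 → 2). Not NE.
(a1, W): Player 1 can switch to a2 (-8 → 4). Not NE.
(a1, X): Player 1 can switch to a3 (6 → 9). Not NE.
(a1, Y): Player 1 can switch to a2 (-3 → -2). Not NE.
(a1, Z): Player 1 can switch to a4 (5 → 8). Not NE.
(a2, V): Player 1 can switch to a1 (-5 → 0). Not NE.
(a2, W): Player 1 can switch to a3 (4 → 9). Not NE.
(a2, X): Player 1 can switch to a1 (-6 → 6). Not NE.
(a2, Y): Player 1 can switch to a4 (-2 → 7). Not NE.
(a2, Z): Player 1 can switch to a1 (0 → 5). Not NE.
(a4, Y): Player 1 gets 7, best alternative -2; Player 2 gets 9, best alternative 4. No profitable deviation — NE.
(The remaining 9 profiles each have a profitable deviation by the same check.)

Pure NE: (a4, Y)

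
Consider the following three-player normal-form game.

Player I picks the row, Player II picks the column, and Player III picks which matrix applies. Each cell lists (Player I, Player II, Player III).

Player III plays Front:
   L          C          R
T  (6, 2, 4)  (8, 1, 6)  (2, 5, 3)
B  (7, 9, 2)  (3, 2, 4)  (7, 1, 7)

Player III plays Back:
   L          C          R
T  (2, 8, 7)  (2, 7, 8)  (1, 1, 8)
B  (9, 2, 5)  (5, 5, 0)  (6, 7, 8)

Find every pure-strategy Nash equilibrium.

Pure NE: (B, R, Back)

For each player, find the best response to each opponent profile; mutual best responses are the pure NE.
Player I against (L, Front): payoffs 6, 7 → best response B.
Player I against (L, Back): payoffs 2, 9 → best response B.
Player I against (C, Front): payoffs 8, 3 → best response T.
Player I against (C, Back): payoffs 2, 5 → best response B.
Player I against (R, Front): payoffs 2, 7 → best response B.
Player I against (R, Back): payoffs 1, 6 → best response B.
Player II against (T, Front): payoffs 2, 1, 5 → best response R.
Player II against (T, Back): payoffs 8, 7, 1 → best response L.
Player II against (B, Front): payoffs 9, 2, 1 → best response L.
Player II against (B, Back): payoffs 2, 5, 7 → best response R.
Player III against (T, L): payoffs 4, 7 → best response Back.
Player III against (T, C): payoffs 6, 8 → best response Back.
Player III against (T, R): payoffs 3, 8 → best response Back.
Player III against (B, L): payoffs 2, 5 → best response Back.
Player III against (B, C): payoffs 4, 0 → best response Front.
Player III against (B, R): payoffs 7, 8 → best response Back.
Mutual best responses: (B, R, Back).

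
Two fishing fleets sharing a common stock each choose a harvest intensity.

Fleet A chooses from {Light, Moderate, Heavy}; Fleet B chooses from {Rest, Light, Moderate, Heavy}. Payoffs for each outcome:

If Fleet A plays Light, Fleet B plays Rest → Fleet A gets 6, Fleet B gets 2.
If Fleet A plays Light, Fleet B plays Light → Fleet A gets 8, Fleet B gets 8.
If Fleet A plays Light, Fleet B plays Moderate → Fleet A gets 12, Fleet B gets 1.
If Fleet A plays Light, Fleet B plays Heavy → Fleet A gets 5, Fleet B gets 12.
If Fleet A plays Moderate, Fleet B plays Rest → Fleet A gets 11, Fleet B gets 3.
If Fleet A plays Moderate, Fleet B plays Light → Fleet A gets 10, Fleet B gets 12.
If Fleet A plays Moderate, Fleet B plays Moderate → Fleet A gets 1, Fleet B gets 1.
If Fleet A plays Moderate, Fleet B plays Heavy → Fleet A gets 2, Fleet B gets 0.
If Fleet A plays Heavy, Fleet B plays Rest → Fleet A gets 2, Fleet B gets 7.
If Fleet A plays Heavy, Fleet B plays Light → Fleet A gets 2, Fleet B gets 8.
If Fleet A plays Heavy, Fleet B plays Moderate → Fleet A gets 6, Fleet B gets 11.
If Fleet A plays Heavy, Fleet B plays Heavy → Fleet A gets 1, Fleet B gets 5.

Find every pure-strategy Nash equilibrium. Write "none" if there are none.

(Light, Rest): Fleet A can switch to Moderate (6 → 11). Not NE.
(Light, Light): Fleet A can switch to Moderate (8 → 10). Not NE.
(Light, Moderate): Fleet B can switch to Rest (1 → 2). Not NE.
(Light, Heavy): Fleet A gets 5, best alternative 2; Fleet B gets 12, best alternative 8. No profitable deviation — NE.
(Moderate, Rest): Fleet B can switch to Light (3 → 12). Not NE.
(Moderate, Light): Fleet A gets 10, best alternative 8; Fleet B gets 12, best alternative 3. No profitable deviation — NE.
(Moderate, Moderate): Fleet A can switch to Light (1 → 12). Not NE.
(Moderate, Heavy): Fleet A can switch to Light (2 → 5). Not NE.
(Heavy, Rest): Fleet A can switch to Light (2 → 6). Not NE.
(Heavy, Light): Fleet A can switch to Light (2 → 8). Not NE.
(The remaining 2 profiles each have a profitable deviation by the same check.)

The pure Nash equilibria are (Light, Heavy); (Moderate, Light).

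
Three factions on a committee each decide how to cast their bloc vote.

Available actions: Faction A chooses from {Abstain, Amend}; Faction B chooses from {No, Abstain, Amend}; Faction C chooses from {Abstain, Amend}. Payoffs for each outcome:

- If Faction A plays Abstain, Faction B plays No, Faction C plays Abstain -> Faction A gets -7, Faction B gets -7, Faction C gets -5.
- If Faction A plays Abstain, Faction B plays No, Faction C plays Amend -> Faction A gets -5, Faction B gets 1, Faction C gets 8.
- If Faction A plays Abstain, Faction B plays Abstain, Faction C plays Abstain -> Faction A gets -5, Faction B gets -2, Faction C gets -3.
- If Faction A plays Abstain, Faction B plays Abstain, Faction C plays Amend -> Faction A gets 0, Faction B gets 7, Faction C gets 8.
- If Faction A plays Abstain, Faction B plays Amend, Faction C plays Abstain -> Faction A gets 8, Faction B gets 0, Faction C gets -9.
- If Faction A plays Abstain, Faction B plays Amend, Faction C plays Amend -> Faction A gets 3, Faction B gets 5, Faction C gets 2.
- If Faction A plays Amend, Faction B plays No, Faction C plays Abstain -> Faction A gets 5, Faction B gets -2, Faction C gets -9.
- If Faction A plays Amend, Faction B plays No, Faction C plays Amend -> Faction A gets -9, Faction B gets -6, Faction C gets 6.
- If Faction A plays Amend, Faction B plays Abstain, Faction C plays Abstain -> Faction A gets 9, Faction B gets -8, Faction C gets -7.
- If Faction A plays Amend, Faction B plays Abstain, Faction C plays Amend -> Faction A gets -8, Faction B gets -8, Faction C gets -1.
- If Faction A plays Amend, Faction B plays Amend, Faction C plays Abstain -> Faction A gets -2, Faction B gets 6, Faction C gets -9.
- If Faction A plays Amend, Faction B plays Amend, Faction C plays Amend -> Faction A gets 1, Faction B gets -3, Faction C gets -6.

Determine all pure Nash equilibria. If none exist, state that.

(Abstain, Abstain, Amend)

Faction A against (No, Abstain): payoffs -7, 5 → best response Amend.
Faction A against (No, Amend): payoffs -5, -9 → best response Abstain.
Faction A against (Abstain, Abstain): payoffs -5, 9 → best response Amend.
Faction A against (Abstain, Amend): payoffs 0, -8 → best response Abstain.
Faction A against (Amend, Abstain): payoffs 8, -2 → best response Abstain.
Faction A against (Amend, Amend): payoffs 3, 1 → best response Abstain.
Faction B against (Abstain, Abstain): payoffs -7, -2, 0 → best response Amend.
Faction B against (Abstain, Amend): payoffs 1, 7, 5 → best response Abstain.
Faction B against (Amend, Abstain): payoffs -2, -8, 6 → best response Amend.
Faction B against (Amend, Amend): payoffs -6, -8, -3 → best response Amend.
Faction C against (Abstain, No): payoffs -5, 8 → best response Amend.
Faction C against (Abstain, Abstain): payoffs -3, 8 → best response Amend.
Faction C against (Abstain, Amend): payoffs -9, 2 → best response Amend.
Faction C against (Amend, No): payoffs -9, 6 → best response Amend.
Faction C against (Amend, Abstain): payoffs -7, -1 → best response Amend.
Faction C against (Amend, Amend): payoffs -9, -6 → best response Amend.
Mutual best responses: (Abstain, Abstain, Amend).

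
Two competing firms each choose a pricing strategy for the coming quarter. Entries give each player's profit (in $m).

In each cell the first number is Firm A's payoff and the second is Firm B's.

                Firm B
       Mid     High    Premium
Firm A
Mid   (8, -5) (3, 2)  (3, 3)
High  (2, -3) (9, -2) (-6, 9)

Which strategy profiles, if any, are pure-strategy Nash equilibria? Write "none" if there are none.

The unique pure-strategy Nash equilibrium is (Mid, Premium).

Firm A against Mid: payoffs 8, 2 → best response Mid.
Firm A against High: payoffs 3, 9 → best response High.
Firm A against Premium: payoffs 3, -6 → best response Mid.
Firm B against Mid: payoffs -5, 2, 3 → best response Premium.
Firm B against High: payoffs -3, -2, 9 → best response Premium.
Mutual best responses: (Mid, Premium).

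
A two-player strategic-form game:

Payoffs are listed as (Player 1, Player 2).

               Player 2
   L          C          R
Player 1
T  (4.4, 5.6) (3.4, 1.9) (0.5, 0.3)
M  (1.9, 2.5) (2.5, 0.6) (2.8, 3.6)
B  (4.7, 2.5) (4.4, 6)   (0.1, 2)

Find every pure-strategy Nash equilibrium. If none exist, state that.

Player 1 against L: payoffs 4.4, 1.9, 4.7 → best response B.
Player 1 against C: payoffs 3.4, 2.5, 4.4 → best response B.
Player 1 against R: payoffs 0.5, 2.8, 0.1 → best response M.
Player 2 against T: payoffs 5.6, 1.9, 0.3 → best response L.
Player 2 against M: payoffs 2.5, 0.6, 3.6 → best response R.
Player 2 against B: payoffs 2.5, 6, 2 → best response C.
Mutual best responses: (M, R); (B, C).

The pure Nash equilibria are (M, R), (B, C).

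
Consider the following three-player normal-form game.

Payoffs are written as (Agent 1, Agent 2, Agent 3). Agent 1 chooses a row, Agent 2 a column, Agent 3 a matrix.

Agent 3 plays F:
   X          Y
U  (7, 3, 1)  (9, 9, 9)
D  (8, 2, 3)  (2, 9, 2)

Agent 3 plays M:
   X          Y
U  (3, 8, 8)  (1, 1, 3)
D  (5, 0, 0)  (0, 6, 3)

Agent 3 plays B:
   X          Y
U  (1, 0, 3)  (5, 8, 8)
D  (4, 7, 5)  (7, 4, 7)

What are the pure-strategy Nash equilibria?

(U, X, F): Agent 1 can switch to D (7 → 8). Not NE.
(U, X, M): Agent 1 can switch to D (3 → 5). Not NE.
(U, X, B): Agent 1 can switch to D (1 → 4). Not NE.
(U, Y, F): Agent 1 gets 9, best alternative 2; Agent 2 gets 9, best alternative 3; Agent 3 gets 9, best alternative 8. No profitable deviation — NE.
(U, Y, M): Agent 2 can switch to X (1 → 8). Not NE.
(U, Y, B): Agent 1 can switch to D (5 → 7). Not NE.
(D, X, F): Agent 2 can switch to Y (2 → 9). Not NE.
(D, X, M): Agent 2 can switch to Y (0 → 6). Not NE.
(D, X, B): Agent 1 gets 4, best alternative 1; Agent 2 gets 7, best alternative 4; Agent 3 gets 5, best alternative 3. No profitable deviation — NE.
(D, Y, F): Agent 1 can switch to U (2 → 9). Not NE.
(D, Y, M): Agent 1 can switch to U (0 → 1). Not NE.
(D, Y, B): Agent 2 can switch to X (4 → 7). Not NE.

(U, Y, F), (D, X, B)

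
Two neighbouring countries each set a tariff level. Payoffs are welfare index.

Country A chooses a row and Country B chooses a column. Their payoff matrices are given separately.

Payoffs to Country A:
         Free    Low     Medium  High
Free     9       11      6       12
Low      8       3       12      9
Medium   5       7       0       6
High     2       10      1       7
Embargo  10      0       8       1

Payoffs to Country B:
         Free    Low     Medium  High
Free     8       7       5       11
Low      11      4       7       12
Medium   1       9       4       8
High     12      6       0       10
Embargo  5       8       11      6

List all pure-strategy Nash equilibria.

Country A against Free: payoffs 9, 8, 5, 2, 10 → best response Embargo.
Country A against Low: payoffs 11, 3, 7, 10, 0 → best response Free.
Country A against Medium: payoffs 6, 12, 0, 1, 8 → best response Low.
Country A against High: payoffs 12, 9, 6, 7, 1 → best response Free.
Country B against Free: payoffs 8, 7, 5, 11 → best response High.
Country B against Low: payoffs 11, 4, 7, 12 → best response High.
Country B against Medium: payoffs 1, 9, 4, 8 → best response Low.
Country B against High: payoffs 12, 6, 0, 10 → best response Free.
Country B against Embargo: payoffs 5, 8, 11, 6 → best response Medium.
Mutual best responses: (Free, High).

The unique pure-strategy Nash equilibrium is (Free, High).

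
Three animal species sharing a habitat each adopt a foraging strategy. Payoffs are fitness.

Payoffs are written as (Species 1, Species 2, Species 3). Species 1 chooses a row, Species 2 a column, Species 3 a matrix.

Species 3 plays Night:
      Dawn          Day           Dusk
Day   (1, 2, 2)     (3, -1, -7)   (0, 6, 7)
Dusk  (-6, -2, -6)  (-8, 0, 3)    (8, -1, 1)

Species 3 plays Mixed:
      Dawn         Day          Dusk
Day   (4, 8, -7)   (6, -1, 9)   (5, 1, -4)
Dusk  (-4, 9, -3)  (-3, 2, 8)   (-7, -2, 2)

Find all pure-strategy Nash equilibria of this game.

(Day, Dawn, Night): Species 2 can switch to Dusk (2 → 6). Not NE.
(Day, Dawn, Mixed): Species 3 can switch to Night (-7 → 2). Not NE.
(Day, Day, Night): Species 2 can switch to Dawn (-1 → 2). Not NE.
(Day, Day, Mixed): Species 2 can switch to Dawn (-1 → 8). Not NE.
(Day, Dusk, Night): Species 1 can switch to Dusk (0 → 8). Not NE.
(Day, Dusk, Mixed): Species 2 can switch to Dawn (1 → 8). Not NE.
(Dusk, Dawn, Night): Species 1 can switch to Day (-6 → 1). Not NE.
(Dusk, Dawn, Mixed): Species 1 can switch to Day (-4 → 4). Not NE.
(The remaining 4 profiles each have a profitable deviation by the same check.)

This game has no pure Nash equilibrium.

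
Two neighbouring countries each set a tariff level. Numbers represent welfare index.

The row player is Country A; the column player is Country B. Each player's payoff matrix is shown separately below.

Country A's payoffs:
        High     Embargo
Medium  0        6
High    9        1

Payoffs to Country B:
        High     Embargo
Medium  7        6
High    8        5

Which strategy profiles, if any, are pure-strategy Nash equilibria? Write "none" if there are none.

The unique pure-strategy Nash equilibrium is (High, High).

Mark each player's best response to every combination of opponents' strategies; a profile where every player is best-responding is a pure Nash equilibrium.
Country A against High: payoffs 0, 9 → best response High.
Country A against Embargo: payoffs 6, 1 → best response Medium.
Country B against Medium: payoffs 7, 6 → best response High.
Country B against High: payoffs 8, 5 → best response High.
Mutual best responses: (High, High).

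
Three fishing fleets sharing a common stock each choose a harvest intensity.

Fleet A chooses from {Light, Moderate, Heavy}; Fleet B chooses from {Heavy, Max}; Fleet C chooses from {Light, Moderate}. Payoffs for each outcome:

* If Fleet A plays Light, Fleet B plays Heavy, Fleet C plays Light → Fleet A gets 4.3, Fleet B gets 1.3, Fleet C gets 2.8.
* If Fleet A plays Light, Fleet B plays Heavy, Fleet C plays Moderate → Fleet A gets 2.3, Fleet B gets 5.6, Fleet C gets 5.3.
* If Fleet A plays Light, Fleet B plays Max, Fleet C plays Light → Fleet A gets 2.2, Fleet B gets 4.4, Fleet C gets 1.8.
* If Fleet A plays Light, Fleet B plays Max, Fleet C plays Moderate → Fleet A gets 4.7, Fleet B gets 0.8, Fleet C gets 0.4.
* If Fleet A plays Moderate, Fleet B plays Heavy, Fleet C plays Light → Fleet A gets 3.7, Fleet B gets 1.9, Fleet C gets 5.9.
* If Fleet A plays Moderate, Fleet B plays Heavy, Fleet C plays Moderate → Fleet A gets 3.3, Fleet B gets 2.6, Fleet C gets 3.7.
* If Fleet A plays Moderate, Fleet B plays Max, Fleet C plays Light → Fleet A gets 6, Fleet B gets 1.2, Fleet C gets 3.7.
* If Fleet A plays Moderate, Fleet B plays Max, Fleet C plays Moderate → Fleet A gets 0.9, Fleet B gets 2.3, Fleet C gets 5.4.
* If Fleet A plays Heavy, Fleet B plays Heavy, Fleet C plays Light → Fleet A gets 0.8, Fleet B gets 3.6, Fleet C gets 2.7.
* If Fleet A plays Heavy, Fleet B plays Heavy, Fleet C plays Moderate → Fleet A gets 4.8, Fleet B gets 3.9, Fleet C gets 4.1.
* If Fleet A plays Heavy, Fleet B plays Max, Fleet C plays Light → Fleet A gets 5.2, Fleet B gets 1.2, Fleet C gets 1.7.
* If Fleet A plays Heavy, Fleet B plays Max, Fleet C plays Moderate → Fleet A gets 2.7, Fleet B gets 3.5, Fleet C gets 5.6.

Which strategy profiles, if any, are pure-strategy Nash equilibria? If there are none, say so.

The unique pure-strategy Nash equilibrium is (Heavy, Heavy, Moderate).

For each strategy profile, look for a profitable unilateral deviation.
(Light, Heavy, Light): Fleet B can switch to Max (1.3 → 4.4). Not NE.
(Light, Heavy, Moderate): Fleet A can switch to Moderate (2.3 → 3.3). Not NE.
(Light, Max, Light): Fleet A can switch to Moderate (2.2 → 6). Not NE.
(Light, Max, Moderate): Fleet B can switch to Heavy (0.8 → 5.6). Not NE.
(Moderate, Heavy, Light): Fleet A can switch to Light (3.7 → 4.3). Not NE.
(Moderate, Heavy, Moderate): Fleet A can switch to Heavy (3.3 → 4.8). Not NE.
(Moderate, Max, Light): Fleet B can switch to Heavy (1.2 → 1.9). Not NE.
(Moderate, Max, Moderate): Fleet A can switch to Light (0.9 → 4.7). Not NE.
(Heavy, Heavy, Light): Fleet A can switch to Light (0.8 → 4.3). Not NE.
(Heavy, Heavy, Moderate): Fleet A gets 4.8, best alternative 3.3; Fleet B gets 3.9, best alternative 3.5; Fleet C gets 4.1, best alternative 2.7. No profitable deviation — NE.
(Heavy, Max, Light): Fleet A can switch to Moderate (5.2 → 6). Not NE.
(The remaining 1 profile has a profitable deviation by the same check.)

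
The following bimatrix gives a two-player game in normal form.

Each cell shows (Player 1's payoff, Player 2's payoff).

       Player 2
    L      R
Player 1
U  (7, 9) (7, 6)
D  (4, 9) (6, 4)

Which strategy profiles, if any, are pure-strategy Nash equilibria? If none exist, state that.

Player 1 against L: payoffs 7, 4 → best response U.
Player 1 against R: payoffs 7, 6 → best response U.
Player 2 against U: payoffs 9, 6 → best response L.
Player 2 against D: payoffs 9, 4 → best response L.
Mutual best responses: (U, L).

The unique pure-strategy Nash equilibrium is (U, L).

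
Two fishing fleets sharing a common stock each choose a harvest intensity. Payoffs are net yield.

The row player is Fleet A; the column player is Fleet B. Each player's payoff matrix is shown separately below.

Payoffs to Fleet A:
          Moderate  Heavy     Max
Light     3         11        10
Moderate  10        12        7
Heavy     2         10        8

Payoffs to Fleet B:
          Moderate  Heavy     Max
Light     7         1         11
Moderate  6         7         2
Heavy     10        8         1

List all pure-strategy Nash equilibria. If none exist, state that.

(Light, Moderate): Fleet A can switch to Moderate (3 → 10). Not NE.
(Light, Heavy): Fleet A can switch to Moderate (11 → 12). Not NE.
(Light, Max): Fleet A gets 10, best alternative 8; Fleet B gets 11, best alternative 7. No profitable deviation — NE.
(Moderate, Moderate): Fleet B can switch to Heavy (6 → 7). Not NE.
(Moderate, Heavy): Fleet A gets 12, best alternative 11; Fleet B gets 7, best alternative 6. No profitable deviation — NE.
(Moderate, Max): Fleet A can switch to Light (7 → 10). Not NE.
(Heavy, Moderate): Fleet A can switch to Light (2 → 3). Not NE.
(Heavy, Heavy): Fleet A can switch to Light (10 → 11). Not NE.
(Heavy, Max): Fleet A can switch to Light (8 → 10). Not NE.

(Light, Max); (Moderate, Heavy)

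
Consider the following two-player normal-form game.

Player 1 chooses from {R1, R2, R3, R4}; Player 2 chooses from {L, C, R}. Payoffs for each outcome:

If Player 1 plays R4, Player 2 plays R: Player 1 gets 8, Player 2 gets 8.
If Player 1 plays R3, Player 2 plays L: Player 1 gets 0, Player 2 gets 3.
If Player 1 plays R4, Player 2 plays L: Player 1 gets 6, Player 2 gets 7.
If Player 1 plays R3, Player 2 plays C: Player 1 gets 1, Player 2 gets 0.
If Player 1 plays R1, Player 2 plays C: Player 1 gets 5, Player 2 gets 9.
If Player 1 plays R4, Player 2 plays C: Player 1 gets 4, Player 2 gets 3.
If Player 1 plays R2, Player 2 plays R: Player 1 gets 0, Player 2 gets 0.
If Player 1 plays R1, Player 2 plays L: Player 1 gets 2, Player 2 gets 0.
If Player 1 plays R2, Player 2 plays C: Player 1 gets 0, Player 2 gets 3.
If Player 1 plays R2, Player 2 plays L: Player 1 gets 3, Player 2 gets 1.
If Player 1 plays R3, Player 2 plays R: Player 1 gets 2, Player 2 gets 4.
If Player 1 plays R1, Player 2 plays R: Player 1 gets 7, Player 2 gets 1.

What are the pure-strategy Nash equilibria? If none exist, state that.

Player 1 against L: payoffs 2, 3, 0, 6 → best response R4.
Player 1 against C: payoffs 5, 0, 1, 4 → best response R1.
Player 1 against R: payoffs 7, 0, 2, 8 → best response R4.
Player 2 against R1: payoffs 0, 9, 1 → best response C.
Player 2 against R2: payoffs 1, 3, 0 → best response C.
Player 2 against R3: payoffs 3, 0, 4 → best response R.
Player 2 against R4: payoffs 7, 3, 8 → best response R.
Mutual best responses: (R1, C); (R4, R).

Pure-strategy Nash equilibria: (R1, C), (R4, R)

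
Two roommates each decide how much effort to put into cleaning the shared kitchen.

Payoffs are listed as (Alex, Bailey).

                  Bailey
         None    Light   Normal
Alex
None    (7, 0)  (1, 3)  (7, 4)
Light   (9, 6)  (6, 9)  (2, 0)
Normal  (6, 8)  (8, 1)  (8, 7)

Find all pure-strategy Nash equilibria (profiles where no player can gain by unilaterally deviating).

There is no pure-strategy Nash equilibrium.

Alex against None: payoffs 7, 9, 6 → best response Light.
Alex against Light: payoffs 1, 6, 8 → best response Normal.
Alex against Normal: payoffs 7, 2, 8 → best response Normal.
Bailey against None: payoffs 0, 3, 4 → best response Normal.
Bailey against Light: payoffs 6, 9, 0 → best response Light.
Bailey against Normal: payoffs 8, 1, 7 → best response None.
No profile is a mutual best response for all players.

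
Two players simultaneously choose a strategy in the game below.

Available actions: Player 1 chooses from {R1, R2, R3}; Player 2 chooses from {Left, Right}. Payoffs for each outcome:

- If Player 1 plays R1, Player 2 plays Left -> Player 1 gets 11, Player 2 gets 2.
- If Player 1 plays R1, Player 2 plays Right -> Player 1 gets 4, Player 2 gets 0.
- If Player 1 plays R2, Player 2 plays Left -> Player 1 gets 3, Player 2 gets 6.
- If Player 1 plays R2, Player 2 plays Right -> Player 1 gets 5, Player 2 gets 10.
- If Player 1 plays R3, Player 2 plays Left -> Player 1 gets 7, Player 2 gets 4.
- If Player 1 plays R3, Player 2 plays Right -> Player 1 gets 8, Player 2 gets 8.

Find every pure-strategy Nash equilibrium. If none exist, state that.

Player 1 against Left: payoffs 11, 3, 7 → best response R1.
Player 1 against Right: payoffs 4, 5, 8 → best response R3.
Player 2 against R1: payoffs 2, 0 → best response Left.
Player 2 against R2: payoffs 6, 10 → best response Right.
Player 2 against R3: payoffs 4, 8 → best response Right.
Mutual best responses: (R1, Left); (R3, Right).

(R1, Left); (R3, Right)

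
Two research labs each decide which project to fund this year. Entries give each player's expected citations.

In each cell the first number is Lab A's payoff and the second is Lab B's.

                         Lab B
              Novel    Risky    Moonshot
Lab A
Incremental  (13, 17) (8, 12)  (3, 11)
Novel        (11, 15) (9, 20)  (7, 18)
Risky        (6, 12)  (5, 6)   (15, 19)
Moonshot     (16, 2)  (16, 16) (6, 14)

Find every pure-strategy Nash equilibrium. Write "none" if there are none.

Pure-strategy Nash equilibria: (Risky, Moonshot), (Moonshot, Risky)

Mark each player's best response to every combination of opponents' strategies; a profile where every player is best-responding is a pure Nash equilibrium.
Lab A against Novel: payoffs 13, 11, 6, 16 → best response Moonshot.
Lab A against Risky: payoffs 8, 9, 5, 16 → best response Moonshot.
Lab A against Moonshot: payoffs 3, 7, 15, 6 → best response Risky.
Lab B against Incremental: payoffs 17, 12, 11 → best response Novel.
Lab B against Novel: payoffs 15, 20, 18 → best response Risky.
Lab B against Risky: payoffs 12, 6, 19 → best response Moonshot.
Lab B against Moonshot: payoffs 2, 16, 14 → best response Risky.
Mutual best responses: (Risky, Moonshot); (Moonshot, Risky).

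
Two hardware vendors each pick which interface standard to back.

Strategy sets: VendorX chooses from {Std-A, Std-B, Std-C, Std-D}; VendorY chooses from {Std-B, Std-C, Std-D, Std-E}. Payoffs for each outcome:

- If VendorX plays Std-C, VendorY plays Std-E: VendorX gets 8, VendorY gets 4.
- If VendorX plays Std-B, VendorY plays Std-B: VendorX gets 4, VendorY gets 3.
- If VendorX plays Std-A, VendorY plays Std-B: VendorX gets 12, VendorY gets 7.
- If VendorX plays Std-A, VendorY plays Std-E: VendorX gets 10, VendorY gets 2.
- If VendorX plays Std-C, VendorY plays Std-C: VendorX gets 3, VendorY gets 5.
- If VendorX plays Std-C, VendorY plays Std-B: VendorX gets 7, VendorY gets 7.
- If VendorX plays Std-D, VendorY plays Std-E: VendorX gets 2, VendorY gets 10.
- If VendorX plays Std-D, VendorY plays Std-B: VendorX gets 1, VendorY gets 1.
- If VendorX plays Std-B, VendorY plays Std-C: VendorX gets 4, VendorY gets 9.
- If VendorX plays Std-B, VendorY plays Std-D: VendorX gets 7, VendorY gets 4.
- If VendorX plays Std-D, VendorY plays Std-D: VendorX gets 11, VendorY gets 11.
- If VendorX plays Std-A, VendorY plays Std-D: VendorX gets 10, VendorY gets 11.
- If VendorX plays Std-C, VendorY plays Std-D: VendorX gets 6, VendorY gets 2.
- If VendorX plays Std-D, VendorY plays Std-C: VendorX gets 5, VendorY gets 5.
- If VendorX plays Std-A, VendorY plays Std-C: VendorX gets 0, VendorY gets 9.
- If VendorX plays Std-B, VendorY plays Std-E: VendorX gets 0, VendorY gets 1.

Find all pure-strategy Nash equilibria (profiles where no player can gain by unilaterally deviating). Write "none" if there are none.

The unique pure-strategy Nash equilibrium is (Std-D, Std-D).

(Std-A, Std-B): VendorY can switch to Std-C (7 → 9). Not NE.
(Std-A, Std-C): VendorX can switch to Std-B (0 → 4). Not NE.
(Std-A, Std-D): VendorX can switch to Std-D (10 → 11). Not NE.
(Std-A, Std-E): VendorY can switch to Std-B (2 → 7). Not NE.
(Std-B, Std-B): VendorX can switch to Std-A (4 → 12). Not NE.
(Std-B, Std-C): VendorX can switch to Std-D (4 → 5). Not NE.
(Std-B, Std-D): VendorX can switch to Std-A (7 → 10). Not NE.
(Std-B, Std-E): VendorX can switch to Std-A (0 → 10). Not NE.
(Std-C, Std-B): VendorX can switch to Std-A (7 → 12). Not NE.
(Std-C, Std-C): VendorX can switch to Std-B (3 → 4). Not NE.
(Std-C, Std-D): VendorX can switch to Std-A (6 → 10). Not NE.
(Std-C, Std-E): VendorX can switch to Std-A (8 → 10). Not NE.
(Std-D, Std-D): VendorX gets 11, best alternative 10; VendorY gets 11, best alternative 10. No profitable deviation — NE.
(The remaining 3 profiles each have a profitable deviation by the same check.)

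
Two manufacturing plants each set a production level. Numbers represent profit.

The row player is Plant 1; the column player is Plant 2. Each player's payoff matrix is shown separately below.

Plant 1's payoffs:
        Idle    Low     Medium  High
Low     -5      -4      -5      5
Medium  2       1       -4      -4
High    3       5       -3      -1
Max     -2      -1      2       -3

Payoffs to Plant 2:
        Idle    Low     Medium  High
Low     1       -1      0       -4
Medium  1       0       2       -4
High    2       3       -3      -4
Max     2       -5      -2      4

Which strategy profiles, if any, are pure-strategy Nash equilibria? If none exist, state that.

(High, Low)

Plant 1 against Idle: payoffs -5, 2, 3, -2 → best response High.
Plant 1 against Low: payoffs -4, 1, 5, -1 → best response High.
Plant 1 against Medium: payoffs -5, -4, -3, 2 → best response Max.
Plant 1 against High: payoffs 5, -4, -1, -3 → best response Low.
Plant 2 against Low: payoffs 1, -1, 0, -4 → best response Idle.
Plant 2 against Medium: payoffs 1, 0, 2, -4 → best response Medium.
Plant 2 against High: payoffs 2, 3, -3, -4 → best response Low.
Plant 2 against Max: payoffs 2, -5, -2, 4 → best response High.
Mutual best responses: (High, Low).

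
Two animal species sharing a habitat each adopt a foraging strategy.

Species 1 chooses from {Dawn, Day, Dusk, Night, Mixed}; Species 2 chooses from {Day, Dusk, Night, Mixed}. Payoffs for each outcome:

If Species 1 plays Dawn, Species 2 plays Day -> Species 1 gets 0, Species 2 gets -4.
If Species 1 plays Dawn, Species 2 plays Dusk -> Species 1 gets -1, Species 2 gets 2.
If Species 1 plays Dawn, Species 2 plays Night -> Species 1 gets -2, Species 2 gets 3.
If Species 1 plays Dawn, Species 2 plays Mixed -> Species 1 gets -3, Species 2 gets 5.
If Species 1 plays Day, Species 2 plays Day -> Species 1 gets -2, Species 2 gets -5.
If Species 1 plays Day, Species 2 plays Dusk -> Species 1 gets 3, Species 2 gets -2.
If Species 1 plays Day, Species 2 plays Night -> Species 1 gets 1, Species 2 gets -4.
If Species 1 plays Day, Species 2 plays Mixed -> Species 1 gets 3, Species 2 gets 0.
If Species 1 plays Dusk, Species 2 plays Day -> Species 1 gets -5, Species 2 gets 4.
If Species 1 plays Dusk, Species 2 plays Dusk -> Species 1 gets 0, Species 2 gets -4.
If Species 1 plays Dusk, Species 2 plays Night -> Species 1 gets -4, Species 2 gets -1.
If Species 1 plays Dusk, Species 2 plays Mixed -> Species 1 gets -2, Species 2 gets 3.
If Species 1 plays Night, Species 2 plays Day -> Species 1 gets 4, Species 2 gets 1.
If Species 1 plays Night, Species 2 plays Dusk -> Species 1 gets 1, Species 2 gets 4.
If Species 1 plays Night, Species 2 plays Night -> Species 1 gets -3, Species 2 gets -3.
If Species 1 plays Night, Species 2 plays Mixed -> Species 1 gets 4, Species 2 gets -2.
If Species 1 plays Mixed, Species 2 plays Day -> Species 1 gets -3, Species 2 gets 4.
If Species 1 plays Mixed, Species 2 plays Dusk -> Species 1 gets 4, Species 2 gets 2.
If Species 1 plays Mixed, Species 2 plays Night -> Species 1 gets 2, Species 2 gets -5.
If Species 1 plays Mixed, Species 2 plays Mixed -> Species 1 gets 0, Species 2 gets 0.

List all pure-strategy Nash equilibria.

Species 1 against Day: payoffs 0, -2, -5, 4, -3 → best response Night.
Species 1 against Dusk: payoffs -1, 3, 0, 1, 4 → best response Mixed.
Species 1 against Night: payoffs -2, 1, -4, -3, 2 → best response Mixed.
Species 1 against Mixed: payoffs -3, 3, -2, 4, 0 → best response Night.
Species 2 against Dawn: payoffs -4, 2, 3, 5 → best response Mixed.
Species 2 against Day: payoffs -5, -2, -4, 0 → best response Mixed.
Species 2 against Dusk: payoffs 4, -4, -1, 3 → best response Day.
Species 2 against Night: payoffs 1, 4, -3, -2 → best response Dusk.
Species 2 against Mixed: payoffs 4, 2, -5, 0 → best response Day.
No profile is a mutual best response for all players.

This game has no pure Nash equilibrium.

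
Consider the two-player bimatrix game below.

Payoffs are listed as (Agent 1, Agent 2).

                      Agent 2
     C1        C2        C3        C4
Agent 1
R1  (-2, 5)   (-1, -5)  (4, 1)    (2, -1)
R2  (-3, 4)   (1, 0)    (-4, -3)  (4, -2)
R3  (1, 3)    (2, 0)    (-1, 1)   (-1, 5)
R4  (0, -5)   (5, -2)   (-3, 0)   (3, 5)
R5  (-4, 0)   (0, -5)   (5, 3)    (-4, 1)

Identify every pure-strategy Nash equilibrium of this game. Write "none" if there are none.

(R1, C1): Agent 1 can switch to R3 (-2 → 1). Not NE.
(R1, C2): Agent 1 can switch to R2 (-1 → 1). Not NE.
(R1, C3): Agent 1 can switch to R5 (4 → 5). Not NE.
(R1, C4): Agent 1 can switch to R2 (2 → 4). Not NE.
(R2, C1): Agent 1 can switch to R1 (-3 → -2). Not NE.
(R2, C2): Agent 1 can switch to R3 (1 → 2). Not NE.
(R5, C3): Agent 1 gets 5, best alternative 4; Agent 2 gets 3, best alternative 1. No profitable deviation — NE.
(The remaining 13 profiles each have a profitable deviation by the same check.)

The unique pure-strategy Nash equilibrium is (R5, C3).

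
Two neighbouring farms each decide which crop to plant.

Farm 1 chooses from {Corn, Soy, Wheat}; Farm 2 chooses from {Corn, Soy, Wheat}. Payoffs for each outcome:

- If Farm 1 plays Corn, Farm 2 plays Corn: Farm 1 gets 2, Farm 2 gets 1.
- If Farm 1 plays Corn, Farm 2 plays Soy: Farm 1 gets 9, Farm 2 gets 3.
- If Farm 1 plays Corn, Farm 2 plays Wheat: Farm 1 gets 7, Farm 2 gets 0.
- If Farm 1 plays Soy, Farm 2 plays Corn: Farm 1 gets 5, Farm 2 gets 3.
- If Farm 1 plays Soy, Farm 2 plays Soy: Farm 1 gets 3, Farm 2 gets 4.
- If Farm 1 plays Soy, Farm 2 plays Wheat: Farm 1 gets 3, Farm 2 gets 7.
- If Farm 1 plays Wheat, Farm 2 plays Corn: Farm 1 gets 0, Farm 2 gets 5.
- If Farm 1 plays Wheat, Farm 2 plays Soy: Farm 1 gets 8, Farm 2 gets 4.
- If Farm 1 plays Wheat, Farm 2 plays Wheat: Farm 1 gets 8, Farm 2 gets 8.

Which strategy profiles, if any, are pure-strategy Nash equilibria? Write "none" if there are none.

The pure Nash equilibria are (Corn, Soy); (Wheat, Wheat).

Check each profile: it is a Nash equilibrium iff no player can strictly gain by switching unilaterally.
(Corn, Corn): Farm 1 can switch to Soy (2 → 5). Not NE.
(Corn, Soy): Farm 1 gets 9, best alternative 8; Farm 2 gets 3, best alternative 1. No profitable deviation — NE.
(Corn, Wheat): Farm 1 can switch to Wheat (7 → 8). Not NE.
(Soy, Corn): Farm 2 can switch to Soy (3 → 4). Not NE.
(Soy, Soy): Farm 1 can switch to Corn (3 → 9). Not NE.
(Soy, Wheat): Farm 1 can switch to Corn (3 → 7). Not NE.
(Wheat, Corn): Farm 1 can switch to Corn (0 → 2). Not NE.
(Wheat, Wheat): Farm 1 gets 8, best alternative 7; Farm 2 gets 8, best alternative 5. No profitable deviation — NE.
(The remaining 1 profile has a profitable deviation by the same check.)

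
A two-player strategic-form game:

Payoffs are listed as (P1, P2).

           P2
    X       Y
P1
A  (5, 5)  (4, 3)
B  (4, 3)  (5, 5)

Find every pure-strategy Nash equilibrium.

Check each profile: it is a Nash equilibrium iff no player can strictly gain by switching unilaterally.
(A, X): P1 gets 5, best alternative 4; P2 gets 5, best alternative 3. No profitable deviation — NE.
(A, Y): P1 can switch to B (4 → 5). Not NE.
(B, X): P1 can switch to A (4 → 5). Not NE.
(B, Y): P1 gets 5, best alternative 4; P2 gets 5, best alternative 3. No profitable deviation — NE.

Pure-strategy Nash equilibria: (A, X), (B, Y)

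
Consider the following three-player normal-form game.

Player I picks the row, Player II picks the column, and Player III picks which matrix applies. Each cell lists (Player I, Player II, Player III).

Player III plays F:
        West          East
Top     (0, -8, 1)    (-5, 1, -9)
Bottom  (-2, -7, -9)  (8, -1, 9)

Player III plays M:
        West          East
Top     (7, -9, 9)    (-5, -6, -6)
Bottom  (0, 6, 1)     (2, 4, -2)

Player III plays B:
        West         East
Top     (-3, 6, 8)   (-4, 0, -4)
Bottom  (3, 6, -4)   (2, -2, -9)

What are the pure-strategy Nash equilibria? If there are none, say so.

The unique pure-strategy Nash equilibrium is (Bottom, East, F).

Check each profile: it is a Nash equilibrium iff no player can strictly gain by switching unilaterally.
(Top, West, F): Player II can switch to East (-8 → 1). Not NE.
(Top, West, M): Player II can switch to East (-9 → -6). Not NE.
(Top, West, B): Player I can switch to Bottom (-3 → 3). Not NE.
(Top, East, F): Player I can switch to Bottom (-5 → 8). Not NE.
(Top, East, M): Player I can switch to Bottom (-5 → 2). Not NE.
(Top, East, B): Player I can switch to Bottom (-4 → 2). Not NE.
(Bottom, West, F): Player I can switch to Top (-2 → 0). Not NE.
(Bottom, West, M): Player I can switch to Top (0 → 7). Not NE.
(Bottom, West, B): Player III can switch to M (-4 → 1). Not NE.
(Bottom, East, F): Player I gets 8, best alternative -5; Player II gets -1, best alternative -7; Player III gets 9, best alternative -2. No profitable deviation — NE.
(Bottom, East, M): Player II can switch to West (4 → 6). Not NE.
(Bottom, East, B): Player II can switch to West (-2 → 6). Not NE.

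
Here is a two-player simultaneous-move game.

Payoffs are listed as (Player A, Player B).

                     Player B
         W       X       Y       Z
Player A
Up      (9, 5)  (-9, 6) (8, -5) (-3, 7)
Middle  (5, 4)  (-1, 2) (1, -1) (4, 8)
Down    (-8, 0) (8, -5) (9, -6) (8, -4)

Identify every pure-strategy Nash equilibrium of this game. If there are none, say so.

(Up, W): Player B can switch to X (5 → 6). Not NE.
(Up, X): Player A can switch to Middle (-9 → -1). Not NE.
(Up, Y): Player A can switch to Down (8 → 9). Not NE.
(Up, Z): Player A can switch to Middle (-3 → 4). Not NE.
(Middle, W): Player A can switch to Up (5 → 9). Not NE.
(Middle, X): Player A can switch to Down (-1 → 8). Not NE.
(The remaining 6 profiles each have a profitable deviation by the same check.)

This game has no pure Nash equilibrium.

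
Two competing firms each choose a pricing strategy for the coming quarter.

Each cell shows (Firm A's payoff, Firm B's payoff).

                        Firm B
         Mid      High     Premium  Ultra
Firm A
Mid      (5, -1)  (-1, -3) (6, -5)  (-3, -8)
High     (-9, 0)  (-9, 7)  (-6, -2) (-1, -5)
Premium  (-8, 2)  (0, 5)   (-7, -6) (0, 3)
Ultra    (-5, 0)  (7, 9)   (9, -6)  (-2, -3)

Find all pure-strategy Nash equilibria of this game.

(Mid, Mid): Firm A gets 5, best alternative -5; Firm B gets -1, best alternative -3. No profitable deviation — NE.
(Mid, High): Firm A can switch to Premium (-1 → 0). Not NE.
(Mid, Premium): Firm A can switch to Ultra (6 → 9). Not NE.
(Mid, Ultra): Firm A can switch to High (-3 → -1). Not NE.
(High, Mid): Firm A can switch to Mid (-9 → 5). Not NE.
(High, High): Firm A can switch to Mid (-9 → -1). Not NE.
(High, Premium): Firm A can switch to Mid (-6 → 6). Not NE.
(High, Ultra): Firm A can switch to Premium (-1 → 0). Not NE.
(Premium, Mid): Firm A can switch to Mid (-8 → 5). Not NE.
(Ultra, High): Firm A gets 7, best alternative 0; Firm B gets 9, best alternative 0. No profitable deviation — NE.
(The remaining 6 profiles each have a profitable deviation by the same check.)

Pure-strategy Nash equilibria: (Mid, Mid); (Ultra, High)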